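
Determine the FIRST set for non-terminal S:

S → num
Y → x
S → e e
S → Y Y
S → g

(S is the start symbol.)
To compute FIRST(S), examine every production with S on the left-hand side, reading each right-hand side left to right until a non-nullable symbol is reached.

FIRST sets of the other non-terminals involved (by the same procedure, iterated to a fixed point):
  FIRST(Y) = { 'x' }

From S → num:
  - num is a terminal: add 'num' and stop
From S → e e:
  - e is a terminal: add 'e' and stop
From S → Y Y:
  - Y is a non-terminal: add FIRST(Y) \ {ε} = { 'x' }
    Y is not nullable, so stop
From S → g:
  - g is a terminal: add 'g' and stop

Collecting: FIRST(S) = { 'e', 'g', 'num', 'x' }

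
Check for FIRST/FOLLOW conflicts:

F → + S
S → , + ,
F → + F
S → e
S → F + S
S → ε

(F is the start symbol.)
Yes. S → F '+' S with FOLLOW(S) on { '+' }

A FIRST/FOLLOW conflict occurs when a non-terminal N has a nullable alternative N → β (β ⇒* ε) and another alternative N → α with FIRST(α) ∩ FOLLOW(N) ≠ ∅: on such a lookahead the parser cannot decide between expanding α and letting N vanish via β.

Nullable non-terminals: S.
FIRST sets used below: FIRST(F) = { '+' }

S: nullable alternative(s) S → ε; FOLLOW(S) = { $, '+' }
  S → , + ,: FIRST \ {ε} = { ',' } — disjoint from FOLLOW(S)
  S → e: FIRST \ {ε} = { 'e' } — disjoint from FOLLOW(S)
  S → F + S: FIRST \ {ε} = { '+' } — overlaps FOLLOW(S) on { '+' }: CONFLICT
  S → ε: FIRST \ {ε} = { } — this is the only nullable alternative, skip

F has no nullable alternative, so no FIRST/FOLLOW check is needed there.

So the grammar has 1 FIRST/FOLLOW conflict (marked CONFLICT above).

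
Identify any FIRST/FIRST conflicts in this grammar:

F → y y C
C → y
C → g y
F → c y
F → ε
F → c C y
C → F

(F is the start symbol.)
FIRST sets of the non-terminals at (or reachable through a nullable prefix from) the front of some alternative:
  FIRST(F) = { 'c', 'y', ε }

Productions for F:
  F → y y C: FIRST = { 'y' }
  F → c y: FIRST = { 'c' }
  F → ε: FIRST = { ε }
  F → c C y: FIRST = { 'c' }
Productions for C:
  C → y: FIRST = { 'y' }
  C → g y: FIRST = { 'g' }
  C → F: FIRST = { 'c', 'y', ε }

Conflict for F: F → c y and F → c C y
  Overlap: { 'c' }
Conflict for C: C → y and C → F
  Overlap: { 'y' }

Answer: Yes. F → c y / F → c C y on { 'c' }; C → y / C → F on { 'y' }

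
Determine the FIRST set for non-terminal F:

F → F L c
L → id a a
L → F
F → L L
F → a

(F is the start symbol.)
To compute FIRST(F), examine every production with F on the left-hand side, reading each right-hand side left to right until a non-nullable symbol is reached.

FIRST sets of the other non-terminals involved (by the same procedure, iterated to a fixed point):
  FIRST(L) = { 'a', 'id' }

From F → F L c:
  - F is the symbol being defined: contributes nothing new
    F is not nullable, so stop
From F → L L:
  - L is a non-terminal: add FIRST(L) \ {ε} = { 'a', 'id' }
    L is not nullable, so stop
From F → a:
  - a is a terminal: add 'a' and stop

Collecting: FIRST(F) = { 'a', 'id' }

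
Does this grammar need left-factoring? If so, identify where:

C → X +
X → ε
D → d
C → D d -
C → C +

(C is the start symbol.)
Left-factoring is needed when two productions for the same non-terminal
share a common prefix on the right-hand side.

Productions for C:
  C → X +
  C → D d -
  C → C +

No common prefixes found.

Answer: No, left-factoring is not needed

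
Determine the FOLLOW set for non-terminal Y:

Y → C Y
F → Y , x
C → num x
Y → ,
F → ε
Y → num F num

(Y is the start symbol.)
{ $, ',' }

Y is the start symbol, so $ ∈ FOLLOW(Y).
In Y → C Y: Y is at the end; this adds FOLLOW(Y) to itself — nothing new
In F → Y , x: Y is followed by ',' x, add FIRST(',' x) \ {ε} = { ',' }

Taking the union: FOLLOW(Y) = { $, ',' }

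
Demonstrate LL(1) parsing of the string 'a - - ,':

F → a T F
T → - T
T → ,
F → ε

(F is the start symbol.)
LL(1) parsing maintains a stack (initially the start symbol over $) and the input. At each step: if the stack top is a terminal, match it against the current input token; if it is a non-terminal N, replace it with the RHS of M[N, lookahead] (the unique production whose predict set contains the lookahead).

Stack is shown with the top on the left.

Stack    Input      Action
--------------------------
F $      a - - , $  output F → a T F
a T F $  a - - , $  match 'a'
T F $    - - , $    output T → - T
- T F $  - - , $    match '-'
T F $    - , $      output T → - T
- T F $  - , $      match '-'
T F $    , $        output T → ,
, F $    , $        match ','
F $      $          output F → ε
$        $          accept

The string is accepted.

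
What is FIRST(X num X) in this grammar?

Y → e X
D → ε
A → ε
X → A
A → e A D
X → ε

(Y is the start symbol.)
FIRST sets of the non-terminals involved (from the grammar, by fixed-point iteration):
  FIRST(X) = { 'e', ε }

To compute FIRST(X num X), process the symbols left to right:
Symbol X is a non-terminal. Add FIRST(X) \ {ε} = { 'e' }
X is nullable (ε ∈ FIRST(X)), continue to the next symbol.
Symbol num is a terminal. Add 'num' and stop.
FIRST(X num X) = { 'e', 'num' }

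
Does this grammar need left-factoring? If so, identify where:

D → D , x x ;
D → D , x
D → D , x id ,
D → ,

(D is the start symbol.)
Left-factoring is needed when two productions for the same non-terminal
share a common prefix on the right-hand side.

Productions for D:
  D → D , x x ;
  D → D , x
  D → D , x id ,
  D → ,

Found common prefix 'D , x' in productions for D

Answer: Yes, D has productions with common prefix 'D , x'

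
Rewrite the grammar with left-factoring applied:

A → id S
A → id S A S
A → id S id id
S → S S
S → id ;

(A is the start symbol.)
A → id S A'
A' → ε
A' → A S
A' → id id
S → S S
S → id ;

Left-factoring transforms A → αβ₁ | αβ₂ into A → αA' and A' → β₁ | β₂
(α is the longest common prefix among the alternatives). Repeat until
no nonterminal has two alternatives with a common prefix.

Round 1: A has alternatives sharing prefix 'id S'. Introduce A': A → id S A'
  Add: A' → ε
  Add: A' → A S
  Add: A' → id id

No remaining common prefixes — done.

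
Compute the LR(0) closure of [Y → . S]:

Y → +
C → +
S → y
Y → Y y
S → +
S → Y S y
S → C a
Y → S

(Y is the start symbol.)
{ [C → . +], [S → . +], [S → . C a], [S → . Y S y], [S → . y], [Y → . +], [Y → . S], [Y → . Y y] }

Start with: [Y → . S]
  [Y → . S] has the dot before S: add [S → . y], [S → . +], [S → . Y S y], [S → . C a]
  [S → . Y S y] has the dot before Y: add [Y → . +], [Y → . Y y]
  [S → . C a] has the dot before C: add [C → . +]
No further items can be added.

CLOSURE = { [C → . +], [S → . +], [S → . C a], [S → . Y S y], [S → . y], [Y → . +], [Y → . S], [Y → . Y y] }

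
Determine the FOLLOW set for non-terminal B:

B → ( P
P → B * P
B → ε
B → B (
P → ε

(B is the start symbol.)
B is the start symbol, so $ ∈ FOLLOW(B).
In P → B * P: B is followed by '*' P, add FIRST('*' P) \ {ε} = { '*' }
In B → B (: B is followed by '(', add FIRST('(') \ {ε} = { '(' }

Taking the union: FOLLOW(B) = { $, '(', '*' }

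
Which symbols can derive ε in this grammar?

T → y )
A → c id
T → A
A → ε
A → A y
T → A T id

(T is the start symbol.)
{ 'A', 'T' }

A non-terminal is nullable if it can derive ε (the empty string): either it has an ε-production, or it has a production whose right-hand side consists entirely of nullable non-terminals.

ε-productions: A → ε
So A is immediately nullable.
T → A: every symbol on the right is nullable, so T is nullable too.
Every non-terminal is now nullable.
Nullable = { 'A', 'T' }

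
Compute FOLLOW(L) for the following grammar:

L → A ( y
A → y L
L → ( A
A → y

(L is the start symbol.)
{ $, '(' }

L is the start symbol, so $ ∈ FOLLOW(L).
In A → y L: L is at the end, add FOLLOW(A)

The FOLLOW sets referred to above (computed the same way, to a fixed point):
  FOLLOW(A) = { $, '(' }

Taking the union: FOLLOW(L) = { $, '(' }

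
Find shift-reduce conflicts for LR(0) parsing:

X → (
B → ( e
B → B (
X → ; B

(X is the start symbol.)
Yes — I5: [X → ; B .] vs [B → B . (]

Augment with X' → X and build the canonical LR(0) collection (I0 = CLOSURE({[X' → . X]}), then GOTO on every symbol after a dot until no new states appear). It has 8 states:
  I0: { [X → . (], [X → . ; B], [X' → . X] }  — shift
  I1: { [X → ( .] }  — reduce
  I2: { [B → . ( e], [B → . B (], [X → ; . B] }  — shift
  I3: { [X' → X .] }  — accept
  I4: { [B → ( . e] }  — shift
  I5: { [B → B . (], [X → ; B .] }  — shift, reduce
  I6: { [B → B ( .] }  — reduce
  I7: { [B → ( e .] }  — reduce

I5 contains reduce item [X → ; B .] and shift item [B → B . (] — shift-reduce conflict.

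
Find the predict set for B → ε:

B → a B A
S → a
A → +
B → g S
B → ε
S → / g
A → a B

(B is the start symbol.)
PREDICT(B → ε) = (FIRST(RHS) \ {ε}) ∪ (FOLLOW(B) if ε ∈ FIRST(RHS), i.e. RHS ⇒* ε)
The right-hand side is ε (FIRST(ε) = { ε }), so the predict set is FOLLOW(B) = { $, '+', 'a' }
PREDICT(B → ε) = { $, '+', 'a' }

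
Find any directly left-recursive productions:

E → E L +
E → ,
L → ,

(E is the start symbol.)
Yes, E is left-recursive

Direct left recursion occurs when N → N α for some non-terminal N (the right-hand side begins with the left-hand side itself).

E → E L +: LEFT RECURSIVE (starts with E)
E → ,: starts with ','
L → ,: starts with ','

The grammar has direct left recursion on: E.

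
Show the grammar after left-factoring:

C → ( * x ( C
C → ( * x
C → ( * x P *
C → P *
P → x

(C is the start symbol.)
Left-factoring transforms A → αβ₁ | αβ₂ into A → αA' and A' → β₁ | β₂
(α is the longest common prefix among the alternatives). Repeat until
no nonterminal has two alternatives with a common prefix.

Round 1: C has alternatives sharing prefix '( * x'. Introduce C': C → ( * x C'
  Add: C' → ( C
  Add: C' → ε
  Add: C' → P *

No remaining common prefixes — done.

Resulting grammar:
C → ( * x C'
C' → ( C
C' → ε
C' → P *
C → P *
P → x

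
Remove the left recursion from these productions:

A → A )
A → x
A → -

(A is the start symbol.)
A is directly left-recursive. The standard transformation for
  A → A α₁ | ... | A α_m | β₁ | ... | β_n
is
  A  → β₁ A' | ... | β_n A'
  A' → α₁ A' | ... | α_m A' | ε

A → x becomes A → x A'
A → - becomes A → - A'
A → A ) becomes A' → ) A'
Add A' → ε

Resulting grammar:
A → x A'
A → - A'
A' → ) A'
A' → ε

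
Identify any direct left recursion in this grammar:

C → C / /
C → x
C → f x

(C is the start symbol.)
Direct left recursion occurs when N → N α for some non-terminal N (the right-hand side begins with the left-hand side itself).

C → C / /: LEFT RECURSIVE (starts with C)
C → x: starts with x
C → f x: starts with f

The grammar has direct left recursion on: C.

Answer: Yes, C is left-recursive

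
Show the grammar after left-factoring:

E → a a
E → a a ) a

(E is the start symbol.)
E → a a E'
E' → ε
E' → ) a

Left-factoring transforms A → αβ₁ | αβ₂ into A → αA' and A' → β₁ | β₂
(α is the longest common prefix among the alternatives). Repeat until
no nonterminal has two alternatives with a common prefix.

Round 1: E has alternatives sharing prefix 'a a'. Introduce E': E → a a E'
  Add: E' → ε
  Add: E' → ) a

No remaining common prefixes — done.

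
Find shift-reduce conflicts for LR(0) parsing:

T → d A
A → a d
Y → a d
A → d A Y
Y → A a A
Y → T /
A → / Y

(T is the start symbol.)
A shift-reduce conflict occurs when an LR(0) state has both:
  - a complete (reduce) item [A → α .] (dot at the end), and
  - a shift item [B → β . c γ] (dot before a terminal).

Augment with T' → T and build the canonical LR(0) collection (I0 = CLOSURE({[T' → . T]}), then GOTO on every symbol after a dot until no new states appear). It has 20 states:
  I0: { [T → . d A], [T' → . T] }  — shift
  I1: { [T' → T .] }  — accept
  I2: { [A → . / Y], [A → . a d], [A → . d A Y], [T → d . A] }  — shift
  I3: { [A → . / Y], [A → . a d], [A → . d A Y], [A → / . Y], [T → . d A], [Y → . A a A], [Y → . T /], [Y → . a d] }  — shift
  I4: { [T → d A .] }  — reduce
  I5: { [A → a . d] }  — shift
  I6: { [A → . / Y], [A → . a d], [A → . d A Y], [A → d . A Y] }  — shift
  I7: { [A → . / Y], [A → . a d], [A → . d A Y], [A → d A . Y], [T → . d A], [Y → . A a A], [Y → . T /], [Y → . a d] }  — shift
  I8: { [Y → A . a A] }  — shift
  I9: { [Y → T . /] }  — shift
  I10: { [A → d A Y .] }  — reduce
  I11: { [A → a . d], [Y → a . d] }  — shift
  I12: { [A → . / Y], [A → . a d], [A → . d A Y], [A → d . A Y], [T → d . A] }  — shift
  I13: { [A → . / Y], [A → . a d], [A → . d A Y], [A → d A . Y], [T → . d A], [T → d A .], [Y → . A a A], [Y → . T /], [Y → . a d] }  — shift, reduce
  I14: { [A → a d .], [Y → a d .] }  — 2 reduces
  I15: { [Y → T / .] }  — reduce
  I16: { [A → . / Y], [A → . a d], [A → . d A Y], [Y → A a . A] }  — shift
  I17: { [Y → A a A .] }  — reduce
  I18: { [A → a d .] }  — reduce
  I19: { [A → / Y .] }  — reduce

I13 contains reduce item [T → d A .] and shift items [A → . / Y], [A → . a d], [A → . d A Y], [T → . d A], [Y → . a d] — shift-reduce conflict.

Answer: Yes — I13: [T → d A .] vs [A → . / Y]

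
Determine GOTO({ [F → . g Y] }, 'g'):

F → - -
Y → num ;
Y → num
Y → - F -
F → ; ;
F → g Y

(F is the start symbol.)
{ [F → g . Y], [Y → . - F -], [Y → . num ;], [Y → . num] }

GOTO(I, 'g') = CLOSURE({ [A → αX.β] : [A → α.Xβ] ∈ I, X = 'g' })

Items with dot before 'g', with the dot advanced:
  [F → . g Y] → [F → g . Y]
Closure of the advanced items:
  [F → g . Y] has the dot before Y: add [Y → . num ;], [Y → . num], [Y → . - F -]

GOTO = { [F → g . Y], [Y → . - F -], [Y → . num ;], [Y → . num] }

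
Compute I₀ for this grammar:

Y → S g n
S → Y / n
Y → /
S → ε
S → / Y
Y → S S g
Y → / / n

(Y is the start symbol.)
First, augment the grammar with Y' → Y
I₀ = CLOSURE({ [Y' → . Y] }):
  [Y' → . Y] has the dot before Y: add [Y → . S g n], [Y → . /], [Y → . S S g], [Y → . / / n]
  [Y → . S g n] has the dot before S: add [S → . Y / n], [S → .], [S → . / Y]
No further items can be added.

I₀ = { [S → . / Y], [S → . Y / n], [S → .], [Y → . / / n], [Y → . /], [Y → . S S g], [Y → . S g n], [Y' → . Y] }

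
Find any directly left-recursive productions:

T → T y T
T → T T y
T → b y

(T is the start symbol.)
Yes, T is left-recursive

Direct left recursion occurs when N → N α for some non-terminal N (the right-hand side begins with the left-hand side itself).

T → T y T: LEFT RECURSIVE (starts with T)
T → T T y: LEFT RECURSIVE (starts with T)
T → b y: starts with b

The grammar has direct left recursion on: T.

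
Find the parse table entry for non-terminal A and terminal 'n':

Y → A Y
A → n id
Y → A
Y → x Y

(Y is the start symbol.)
To find M[A, 'n'], we find productions for A where 'n' is in the predict set (PREDICT(N → α) = (FIRST(α) \ {ε}) ∪ (FOLLOW(N) if α ⇒* ε)).

A → n id: PREDICT = { 'n' }
  'n' is in predict set, so this production goes in M[A, 'n']

M[A, 'n'] = A → n id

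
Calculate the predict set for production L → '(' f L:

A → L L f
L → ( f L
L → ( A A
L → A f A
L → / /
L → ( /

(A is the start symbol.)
{ '(' }

PREDICT(L → '(' f L) = (FIRST(RHS) \ {ε}) ∪ (FOLLOW(L) if ε ∈ FIRST(RHS), i.e. RHS ⇒* ε)
FIRST('(' f L) = { '(' }
ε ∉ FIRST('(' f L), so FOLLOW(L) is not added.
PREDICT(L → '(' f L) = { '(' }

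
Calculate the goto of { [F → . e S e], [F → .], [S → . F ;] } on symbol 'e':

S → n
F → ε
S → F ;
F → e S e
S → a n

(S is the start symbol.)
{ [F → . e S e], [F → .], [F → e . S e], [S → . F ;], [S → . a n], [S → . n] }

GOTO(I, 'e') = CLOSURE({ [A → αX.β] : [A → α.Xβ] ∈ I, X = 'e' })

Items with dot before 'e', with the dot advanced:
  [F → . e S e] → [F → e . S e]
Closure of the advanced items:
  [F → e . S e] has the dot before S: add [S → . n], [S → . F ;], [S → . a n]
  [S → . F ;] has the dot before F: add [F → .], [F → . e S e]

GOTO = { [F → . e S e], [F → .], [F → e . S e], [S → . F ;], [S → . a n], [S → . n] }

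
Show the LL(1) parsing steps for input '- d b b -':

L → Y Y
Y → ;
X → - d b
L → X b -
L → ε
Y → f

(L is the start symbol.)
Stack is shown with the top on the left.

Stack        Input        Action
--------------------------------
L $          - d b b - $  output L → X b -
X b - $      - d b b - $  output X → - d b
- d b b - $  - d b b - $  match '-'
d b b - $    d b b - $    match 'd'
b b - $      b b - $      match 'b'
b - $        b - $        match 'b'
- $          - $          match '-'
$            $            accept

The string is accepted.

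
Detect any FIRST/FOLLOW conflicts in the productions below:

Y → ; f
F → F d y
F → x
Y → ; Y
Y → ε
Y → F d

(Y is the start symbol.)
No FIRST/FOLLOW conflicts.

Nullable non-terminals: Y.
FIRST sets used below: FIRST(F) = { 'x' }

Y: nullable alternative(s) Y → ε; FOLLOW(Y) = { $ }
  Y → ; f: FIRST \ {ε} = { ';' } — disjoint from FOLLOW(Y)
  Y → ; Y: FIRST \ {ε} = { ';' } — disjoint from FOLLOW(Y)
  Y → ε: FIRST \ {ε} = { } — this is the only nullable alternative, skip
  Y → F d: FIRST \ {ε} = { 'x' } — disjoint from FOLLOW(Y)

F has no nullable alternative, so no FIRST/FOLLOW check is needed there.

No FIRST/FOLLOW conflicts found.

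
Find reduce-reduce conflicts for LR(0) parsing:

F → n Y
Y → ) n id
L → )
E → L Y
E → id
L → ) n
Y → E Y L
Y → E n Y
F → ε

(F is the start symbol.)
No reduce-reduce conflicts

A reduce-reduce conflict occurs when an LR(0) state has two complete items [A → α .] and [B → β .] — both call for a reduction, and with no lookahead the parser cannot choose between them.

Augment with F' → F and build the canonical LR(0) collection (I0 = CLOSURE({[F' → . F]}), then GOTO on every symbol after a dot until no new states appear). It has 17 states:
  I0: { [F → . n Y], [F → .], [F' → . F] }  — shift, reduce
  I1: { [F' → F .] }  — accept
  I2: { [E → . L Y], [E → . id], [F → n . Y], [L → . ) n], [L → . )], [Y → . ) n id], [Y → . E Y L], [Y → . E n Y] }  — shift
  I3: { [L → ) . n], [L → ) .], [Y → ) . n id] }  — shift, reduce
  I4: { [E → . L Y], [E → . id], [L → . ) n], [L → . )], [Y → . ) n id], [Y → . E Y L], [Y → . E n Y], [Y → E . Y L], [Y → E . n Y] }  — shift
  I5: { [E → . L Y], [E → . id], [E → L . Y], [L → . ) n], [L → . )], [Y → . ) n id], [Y → . E Y L], [Y → . E n Y] }  — shift
  I6: { [F → n Y .] }  — reduce
  I7: { [E → id .] }  — reduce
  I8: { [E → L Y .] }  — reduce
  I9: { [L → . ) n], [L → . )], [Y → E Y . L] }  — shift
  I10: { [E → . L Y], [E → . id], [L → . ) n], [L → . )], [Y → . ) n id], [Y → . E Y L], [Y → . E n Y], [Y → E n . Y] }  — shift
  I11: { [Y → E n Y .] }  — reduce
  I12: { [L → ) . n], [L → ) .] }  — shift, reduce
  I13: { [Y → E Y L .] }  — reduce
  I14: { [L → ) n .] }  — reduce
  I15: { [L → ) n .], [Y → ) n . id] }  — shift, reduce
  I16: { [Y → ) n id .] }  — reduce

No state contains more than one complete item.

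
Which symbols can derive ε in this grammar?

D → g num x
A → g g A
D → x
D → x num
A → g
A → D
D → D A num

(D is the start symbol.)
None

A non-terminal is nullable if it can derive ε (the empty string): either it has an ε-production, or it has a production whose right-hand side consists entirely of nullable non-terminals.

There are no ε-productions, so no non-terminal can derive ε.
No non-terminals are nullable.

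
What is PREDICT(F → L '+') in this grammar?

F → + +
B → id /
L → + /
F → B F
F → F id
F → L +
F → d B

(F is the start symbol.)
PREDICT(F → L '+') = (FIRST(RHS) \ {ε}) ∪ (FOLLOW(F) if ε ∈ FIRST(RHS), i.e. RHS ⇒* ε)
FIRST(L) = { '+' }
FIRST(L '+') = { '+' }
ε ∉ FIRST(L '+'), so FOLLOW(F) is not added.
PREDICT(F → L '+') = { '+' }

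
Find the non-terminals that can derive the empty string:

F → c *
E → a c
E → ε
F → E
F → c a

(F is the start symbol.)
ε-productions: E → ε
So E is immediately nullable.
F → E: every symbol on the right is nullable, so F is nullable too.
Every non-terminal is now nullable.
Nullable = { 'E', 'F' }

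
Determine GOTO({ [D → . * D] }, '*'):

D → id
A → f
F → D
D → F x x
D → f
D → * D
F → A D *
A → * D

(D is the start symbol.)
{ [A → . * D], [A → . f], [D → * . D], [D → . * D], [D → . F x x], [D → . f], [D → . id], [F → . A D *], [F → . D] }

GOTO(I, '*') = CLOSURE({ [A → αX.β] : [A → α.Xβ] ∈ I, X = '*' })

Items with dot before '*', with the dot advanced:
  [D → . * D] → [D → * . D]
Closure of the advanced items:
  [D → * . D] has the dot before D: add [D → . id], [D → . F x x], [D → . f], [D → . * D]
  [D → . F x x] has the dot before F: add [F → . D], [F → . A D *]
  [F → . A D *] has the dot before A: add [A → . f], [A → . * D]

GOTO = { [A → . * D], [A → . f], [D → * . D], [D → . * D], [D → . F x x], [D → . f], [D → . id], [F → . A D *], [F → . D] }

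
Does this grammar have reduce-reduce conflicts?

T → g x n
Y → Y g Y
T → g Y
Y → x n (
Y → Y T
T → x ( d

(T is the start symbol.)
Augment with T' → T and build the canonical LR(0) collection (I0 = CLOSURE({[T' → . T]}), then GOTO on every symbol after a dot until no new states appear). It has 13 states:
  I0: { [T → . g Y], [T → . g x n], [T → . x ( d], [T' → . T] }  — shift
  I1: { [T' → T .] }  — accept
  I2: { [T → g . Y], [T → g . x n], [Y → . Y T], [Y → . Y g Y], [Y → . x n (] }  — shift
  I3: { [T → x . ( d] }  — shift
  I4: { [T → x ( . d] }  — shift
  I5: { [T → x ( d .] }  — reduce
  I6: { [T → . g Y], [T → . g x n], [T → . x ( d], [T → g Y .], [Y → Y . T], [Y → Y . g Y] }  — shift, reduce
  I7: { [T → g x . n], [Y → x . n (] }  — shift
  I8: { [T → g x n .], [Y → x n . (] }  — shift, reduce
  I9: { [Y → x n ( .] }  — reduce
  I10: { [Y → Y T .] }  — reduce
  I11: { [T → g . Y], [T → g . x n], [Y → . Y T], [Y → . Y g Y], [Y → . x n (], [Y → Y g . Y] }  — shift
  I12: { [T → . g Y], [T → . g x n], [T → . x ( d], [T → g Y .], [Y → Y . T], [Y → Y . g Y], [Y → Y g Y .] }  — shift, 2 reduces

I12 contains complete items [T → g Y .], [Y → Y g Y .] — reduce-reduce conflict.

Answer: Yes — I12: [T → g Y .] vs [Y → Y g Y .]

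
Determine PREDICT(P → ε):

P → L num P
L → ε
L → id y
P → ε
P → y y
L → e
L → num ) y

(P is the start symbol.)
{ $ }

PREDICT(P → ε) = (FIRST(RHS) \ {ε}) ∪ (FOLLOW(P) if ε ∈ FIRST(RHS), i.e. RHS ⇒* ε)
The right-hand side is ε (FIRST(ε) = { ε }), so the predict set is FOLLOW(P) = { $ }
PREDICT(P → ε) = { $ }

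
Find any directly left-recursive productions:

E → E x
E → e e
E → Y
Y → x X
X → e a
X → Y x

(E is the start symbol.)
Yes, E is left-recursive

Direct left recursion occurs when N → N α for some non-terminal N (the right-hand side begins with the left-hand side itself).

E → E x: LEFT RECURSIVE (starts with E)
E → e e: starts with e
E → Y: starts with Y
Y → x X: starts with x
X → e a: starts with e
X → Y x: starts with Y

The grammar has direct left recursion on: E.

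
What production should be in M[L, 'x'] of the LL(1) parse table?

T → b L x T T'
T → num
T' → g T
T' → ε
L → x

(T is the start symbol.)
L → x

To find M[L, 'x'], we find productions for L where 'x' is in the predict set (PREDICT(N → α) = (FIRST(α) \ {ε}) ∪ (FOLLOW(N) if α ⇒* ε)).

L → x: PREDICT = { 'x' }
  'x' is in predict set, so this production goes in M[L, 'x']

M[L, 'x'] = L → x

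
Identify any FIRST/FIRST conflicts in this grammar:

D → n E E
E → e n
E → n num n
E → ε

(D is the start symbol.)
Productions for E:
  E → e n: FIRST = { 'e' }
  E → n num n: FIRST = { 'n' }
  E → ε: FIRST = { ε }
D has only one production, so no FIRST/FIRST conflict is possible there.

All alternatives of each non-terminal have pairwise disjoint FIRST sets.

Answer: No FIRST/FIRST conflicts.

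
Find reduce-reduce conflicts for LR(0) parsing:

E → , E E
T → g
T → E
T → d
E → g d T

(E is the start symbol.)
A reduce-reduce conflict occurs when an LR(0) state has two complete items [A → α .] and [B → β .] — both call for a reduction, and with no lookahead the parser cannot choose between them.

Augment with E' → E and build the canonical LR(0) collection (I0 = CLOSURE({[E' → . E]}), then GOTO on every symbol after a dot until no new states appear). It has 11 states:
  I0: { [E → . , E E], [E → . g d T], [E' → . E] }  — shift
  I1: { [E → , . E E], [E → . , E E], [E → . g d T] }  — shift
  I2: { [E' → E .] }  — accept
  I3: { [E → g . d T] }  — shift
  I4: { [E → . , E E], [E → . g d T], [E → g d . T], [T → . E], [T → . d], [T → . g] }  — shift
  I5: { [T → E .] }  — reduce
  I6: { [E → g d T .] }  — reduce
  I7: { [T → d .] }  — reduce
  I8: { [E → g . d T], [T → g .] }  — shift, reduce
  I9: { [E → , E . E], [E → . , E E], [E → . g d T] }  — shift
  I10: { [E → , E E .] }  — reduce

No state contains more than one complete item.

Answer: No reduce-reduce conflicts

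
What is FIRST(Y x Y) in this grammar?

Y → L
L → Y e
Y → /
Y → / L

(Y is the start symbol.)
FIRST sets of the non-terminals involved (from the grammar, by fixed-point iteration):
  FIRST(Y) = { '/' }

To compute FIRST(Y x Y), process the symbols left to right:
Symbol Y is a non-terminal. Add FIRST(Y) \ {ε} = { '/' }
Y is not nullable (ε ∉ FIRST(Y)), so stop here.
FIRST(Y x Y) = { '/' }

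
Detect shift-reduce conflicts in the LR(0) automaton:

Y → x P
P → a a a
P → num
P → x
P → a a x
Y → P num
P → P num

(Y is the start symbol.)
A shift-reduce conflict occurs when an LR(0) state has both:
  - a complete (reduce) item [A → α .] (dot at the end), and
  - a shift item [B → β . c γ] (dot before a terminal).

Augment with Y' → Y and build the canonical LR(0) collection (I0 = CLOSURE({[Y' → . Y]}), then GOTO on every symbol after a dot until no new states appear). It has 13 states:
  I0: { [P → . P num], [P → . a a a], [P → . a a x], [P → . num], [P → . x], [Y → . P num], [Y → . x P], [Y' → . Y] }  — shift
  I1: { [P → P . num], [Y → P . num] }  — shift
  I2: { [Y' → Y .] }  — accept
  I3: { [P → a . a a], [P → a . a x] }  — shift
  I4: { [P → num .] }  — reduce
  I5: { [P → . P num], [P → . a a a], [P → . a a x], [P → . num], [P → . x], [P → x .], [Y → x . P] }  — shift, reduce
  I6: { [P → P . num], [Y → x P .] }  — shift, reduce
  I7: { [P → x .] }  — reduce
  I8: { [P → P num .] }  — reduce
  I9: { [P → a a . a], [P → a a . x] }  — shift
  I10: { [P → a a a .] }  — reduce
  I11: { [P → a a x .] }  — reduce
  I12: { [P → P num .], [Y → P num .] }  — 2 reduces

I5 contains reduce item [P → x .] and shift items [P → . a a a], [P → . a a x], [P → . num], [P → . x] — shift-reduce conflict.
I6 contains reduce item [Y → x P .] and shift item [P → P . num] — shift-reduce conflict.

Answer: Yes — I5: [P → x .] vs [P → . a a a]; I6: [Y → x P .] vs [P → P . num]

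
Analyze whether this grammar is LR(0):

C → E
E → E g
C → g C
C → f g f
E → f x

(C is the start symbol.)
A grammar is LR(0) if no state in the canonical LR(0) collection has:
  - both a shift item (dot before a terminal) and a complete item (shift-reduce conflict), or
  - two or more complete items (reduce-reduce conflict; the accept item [C' → C .] counts as a complete item here).

Augment with C' → C and build the canonical LR(0) collection (I0 = CLOSURE({[C' → . C]}), then GOTO on every symbol after a dot until no new states appear). It has 10 states:
  I0: { [C → . E], [C → . f g f], [C → . g C], [C' → . C], [E → . E g], [E → . f x] }  — shift
  I1: { [C' → C .] }  — accept
  I2: { [C → E .], [E → E . g] }  — shift, reduce
  I3: { [C → f . g f], [E → f . x] }  — shift
  I4: { [C → . E], [C → . f g f], [C → . g C], [C → g . C], [E → . E g], [E → . f x] }  — shift
  I5: { [C → g C .] }  — reduce
  I6: { [C → f g . f] }  — shift
  I7: { [E → f x .] }  — reduce
  I8: { [C → f g f .] }  — reduce
  I9: { [E → E g .] }  — reduce

Conflict in state I2:
  Shift-reduce conflict between [C → E .] and [E → E . g]
So the grammar is NOT LR(0).

Answer: No. Shift-reduce conflict between [C → E .] and [E → E . g]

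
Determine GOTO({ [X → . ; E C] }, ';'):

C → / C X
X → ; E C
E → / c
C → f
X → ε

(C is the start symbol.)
GOTO(I, ';') = CLOSURE({ [A → αX.β] : [A → α.Xβ] ∈ I, X = ';' })

Items with dot before ';', with the dot advanced:
  [X → . ; E C] → [X → ; . E C]
Closure of the advanced items:
  [X → ; . E C] has the dot before E: add [E → . / c]

GOTO = { [E → . / c], [X → ; . E C] }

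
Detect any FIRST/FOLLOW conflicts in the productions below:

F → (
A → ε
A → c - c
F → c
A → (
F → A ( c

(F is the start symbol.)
Nullable non-terminals: A.

A: nullable alternative(s) A → ε; FOLLOW(A) = { '(' }
  A → ε: FIRST \ {ε} = { } — this is the only nullable alternative, skip
  A → c - c: FIRST \ {ε} = { 'c' } — disjoint from FOLLOW(A)
  A → (: FIRST \ {ε} = { '(' } — overlaps FOLLOW(A) on { '(' }: CONFLICT

F has no nullable alternative, so no FIRST/FOLLOW check is needed there.

So the grammar has 1 FIRST/FOLLOW conflict (marked CONFLICT above).

Answer: Yes. A → '(' with FOLLOW(A) on { '(' }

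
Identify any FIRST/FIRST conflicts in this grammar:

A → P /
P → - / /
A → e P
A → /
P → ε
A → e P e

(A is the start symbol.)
A FIRST/FIRST conflict occurs when two productions N → α and N → β for the same non-terminal have FIRST(α) ∩ FIRST(β) ≠ ∅ (with ε ∈ FIRST of a nullable right-hand side, so two nullable alternatives also conflict).

FIRST sets of the non-terminals at (or reachable through a nullable prefix from) the front of some alternative:
  FIRST(P) = { '-', ε }

Productions for A:
  A → P /: FIRST = { '-', '/' }
  A → e P: FIRST = { 'e' }
  A → /: FIRST = { '/' }
  A → e P e: FIRST = { 'e' }
Productions for P:
  P → - / /: FIRST = { '-' }
  P → ε: FIRST = { ε }

Conflict for A: A → P / and A → /
  Overlap: { '/' }
Conflict for A: A → e P and A → e P e
  Overlap: { 'e' }

Answer: Yes. A → P '/' / A → '/' on { '/' }; A → e P / A → e P e on { 'e' }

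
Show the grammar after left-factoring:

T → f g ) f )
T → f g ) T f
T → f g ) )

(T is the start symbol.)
Left-factoring transforms A → αβ₁ | αβ₂ into A → αA' and A' → β₁ | β₂
(α is the longest common prefix among the alternatives). Repeat until
no nonterminal has two alternatives with a common prefix.

Round 1: T has alternatives sharing prefix 'f g )'. Introduce T': T → f g ) T'
  Add: T' → f )
  Add: T' → T f
  Add: T' → )

No remaining common prefixes — done.

Resulting grammar:
T → f g ) T'
T' → f )
T' → T f
T' → )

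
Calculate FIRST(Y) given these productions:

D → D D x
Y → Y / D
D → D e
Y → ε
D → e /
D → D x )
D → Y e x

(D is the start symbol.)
{ '/', ε }

From Y → Y / D:
  - Y is the symbol being defined: contributes nothing new
    Y is nullable, so continue to the next symbol
  - '/' is a terminal: add '/' and stop
From Y → ε:
  - ε-production, so ε ∈ FIRST(Y)

Collecting: FIRST(Y) = { '/', ε }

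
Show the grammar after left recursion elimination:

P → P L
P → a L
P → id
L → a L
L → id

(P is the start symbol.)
P is directly left-recursive. The standard transformation for
  A → A α₁ | ... | A α_m | β₁ | ... | β_n
is
  A  → β₁ A' | ... | β_n A'
  A' → α₁ A' | ... | α_m A' | ε

P → a L becomes P → a L P'
P → id becomes P → id P'
P → P L becomes P' → L P'
Add P' → ε

Productions for other non-terminals are unchanged:
  L → a L
  L → id

Resulting grammar:
P → a L P'
P → id P'
P' → L P'
P' → ε
L → a L
L → id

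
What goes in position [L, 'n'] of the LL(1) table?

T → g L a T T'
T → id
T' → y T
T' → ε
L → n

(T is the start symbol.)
L → n

To find M[L, 'n'], we find productions for L where 'n' is in the predict set (PREDICT(N → α) = (FIRST(α) \ {ε}) ∪ (FOLLOW(N) if α ⇒* ε)).

L → n: PREDICT = { 'n' }
  'n' is in predict set, so this production goes in M[L, 'n']

M[L, 'n'] = L → n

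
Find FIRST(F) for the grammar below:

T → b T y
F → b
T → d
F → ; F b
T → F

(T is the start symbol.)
{ ';', 'b' }

To compute FIRST(F), examine every production with F on the left-hand side, reading each right-hand side left to right until a non-nullable symbol is reached.

From F → b:
  - b is a terminal: add 'b' and stop
From F → ; F b:
  - ';' is a terminal: add ';' and stop

Collecting: FIRST(F) = { ';', 'b' }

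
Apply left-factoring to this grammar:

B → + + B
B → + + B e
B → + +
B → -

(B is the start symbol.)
B → + + B'
B' → B B''
B'' → ε
B'' → e
B' → ε
B → -

Left-factoring transforms A → αβ₁ | αβ₂ into A → αA' and A' → β₁ | β₂
(α is the longest common prefix among the alternatives). Repeat until
no nonterminal has two alternatives with a common prefix.

Round 1: B has alternatives sharing prefix '+ +'. Introduce B': B → + + B'
  Add: B' → B
  Add: B' → B e
  Add: B' → ε

Round 2: B' has alternatives sharing prefix 'B'. Introduce B'': B' → B B''
  Add: B'' → ε
  Add: B'' → e

No remaining common prefixes — done.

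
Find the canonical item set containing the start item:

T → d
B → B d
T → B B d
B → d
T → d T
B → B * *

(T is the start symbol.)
First, augment the grammar with T' → T
I₀ = CLOSURE({ [T' → . T] }):
  [T' → . T] has the dot before T: add [T → . d], [T → . B B d], [T → . d T]
  [T → . B B d] has the dot before B: add [B → . B d], [B → . d], [B → . B * *]
No further items can be added.

I₀ = { [B → . B * *], [B → . B d], [B → . d], [T → . B B d], [T → . d T], [T → . d], [T' → . T] }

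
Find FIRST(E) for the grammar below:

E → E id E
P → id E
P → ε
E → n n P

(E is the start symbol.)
{ 'n' }

To compute FIRST(E), examine every production with E on the left-hand side, reading each right-hand side left to right until a non-nullable symbol is reached.

From E → E id E:
  - E is the symbol being defined: contributes nothing new
    E is not nullable, so stop
From E → n n P:
  - n is a terminal: add 'n' and stop

Collecting: FIRST(E) = { 'n' }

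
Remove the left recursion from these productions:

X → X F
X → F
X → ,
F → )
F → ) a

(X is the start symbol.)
X is directly left-recursive. The standard transformation for
  A → A α₁ | ... | A α_m | β₁ | ... | β_n
is
  A  → β₁ A' | ... | β_n A'
  A' → α₁ A' | ... | α_m A' | ε

X → F becomes X → F X'
X → , becomes X → , X'
X → X F becomes X' → F X'
Add X' → ε

Productions for other non-terminals are unchanged:
  F → )
  F → ) a

Resulting grammar:
X → F X'
X → , X'
X' → F X'
X' → ε
F → )
F → ) a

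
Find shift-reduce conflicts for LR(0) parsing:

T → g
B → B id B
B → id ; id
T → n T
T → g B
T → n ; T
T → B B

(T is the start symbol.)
Yes — I3: [T → g .] vs [B → . id ; id]; I11: [T → g B .] vs [B → B . id B]; I13: [B → B id B .] vs [B → B . id B]; I14: [T → B B .] vs [B → B . id B]

A shift-reduce conflict occurs when an LR(0) state has both:
  - a complete (reduce) item [A → α .] (dot at the end), and
  - a shift item [B → β . c γ] (dot before a terminal).

Augment with T' → T and build the canonical LR(0) collection (I0 = CLOSURE({[T' → . T]}), then GOTO on every symbol after a dot until no new states appear). It has 16 states:
  I0: { [B → . B id B], [B → . id ; id], [T → . B B], [T → . g B], [T → . g], [T → . n ; T], [T → . n T], [T' → . T] }  — shift
  I1: { [B → . B id B], [B → . id ; id], [B → B . id B], [T → B . B] }  — shift
  I2: { [T' → T .] }  — accept
  I3: { [B → . B id B], [B → . id ; id], [T → g . B], [T → g .] }  — shift, reduce
  I4: { [B → id . ; id] }  — shift
  I5: { [B → . B id B], [B → . id ; id], [T → . B B], [T → . g B], [T → . g], [T → . n ; T], [T → . n T], [T → n . ; T], [T → n . T] }  — shift
  I6: { [B → . B id B], [B → . id ; id], [T → . B B], [T → . g B], [T → . g], [T → . n ; T], [T → . n T], [T → n ; . T] }  — shift
  I7: { [T → n T .] }  — reduce
  I8: { [T → n ; T .] }  — reduce
  I9: { [B → id ; . id] }  — shift
  I10: { [B → id ; id .] }  — reduce
  I11: { [B → B . id B], [T → g B .] }  — shift, reduce
  I12: { [B → . B id B], [B → . id ; id], [B → B id . B] }  — shift
  I13: { [B → B . id B], [B → B id B .] }  — shift, reduce
  I14: { [B → B . id B], [T → B B .] }  — shift, reduce
  I15: { [B → . B id B], [B → . id ; id], [B → B id . B], [B → id . ; id] }  — shift

I3 contains reduce item [T → g .] and shift item [B → . id ; id] — shift-reduce conflict.
I11 contains reduce item [T → g B .] and shift item [B → B . id B] — shift-reduce conflict.
I13 contains reduce item [B → B id B .] and shift item [B → B . id B] — shift-reduce conflict.
I14 contains reduce item [T → B B .] and shift item [B → B . id B] — shift-reduce conflict.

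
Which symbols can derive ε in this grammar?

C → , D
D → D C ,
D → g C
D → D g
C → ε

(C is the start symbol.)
{ 'C' }

ε-productions: C → ε
So C is immediately nullable.
No further non-terminal can be added: every production for the remaining non-terminals contains a terminal or a non-nullable non-terminal.
Nullable = { 'C' }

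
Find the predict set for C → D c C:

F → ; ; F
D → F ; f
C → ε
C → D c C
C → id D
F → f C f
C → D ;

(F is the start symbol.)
{ ';', 'f' }

PREDICT(C → D c C) = (FIRST(RHS) \ {ε}) ∪ (FOLLOW(C) if ε ∈ FIRST(RHS), i.e. RHS ⇒* ε)
FIRST(D) = { ';', 'f' }
FIRST(D c C) = { ';', 'f' }
ε ∉ FIRST(D c C), so FOLLOW(C) is not added.
PREDICT(C → D c C) = { ';', 'f' }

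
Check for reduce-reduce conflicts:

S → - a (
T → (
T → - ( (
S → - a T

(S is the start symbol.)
A reduce-reduce conflict occurs when an LR(0) state has two complete items [A → α .] and [B → β .] — both call for a reduction, and with no lookahead the parser cannot choose between them.

Augment with S' → S and build the canonical LR(0) collection (I0 = CLOSURE({[S' → . S]}), then GOTO on every symbol after a dot until no new states appear). It has 9 states:
  I0: { [S → . - a (], [S → . - a T], [S' → . S] }  — shift
  I1: { [S → - . a (], [S → - . a T] }  — shift
  I2: { [S' → S .] }  — accept
  I3: { [S → - a . (], [S → - a . T], [T → . (], [T → . - ( (] }  — shift
  I4: { [S → - a ( .], [T → ( .] }  — 2 reduces
  I5: { [T → - . ( (] }  — shift
  I6: { [S → - a T .] }  — reduce
  I7: { [T → - ( . (] }  — shift
  I8: { [T → - ( ( .] }  — reduce

I4 contains complete items [S → - a ( .], [T → ( .] — reduce-reduce conflict.

Answer: Yes — I4: [S → - a ( .] vs [T → ( .]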